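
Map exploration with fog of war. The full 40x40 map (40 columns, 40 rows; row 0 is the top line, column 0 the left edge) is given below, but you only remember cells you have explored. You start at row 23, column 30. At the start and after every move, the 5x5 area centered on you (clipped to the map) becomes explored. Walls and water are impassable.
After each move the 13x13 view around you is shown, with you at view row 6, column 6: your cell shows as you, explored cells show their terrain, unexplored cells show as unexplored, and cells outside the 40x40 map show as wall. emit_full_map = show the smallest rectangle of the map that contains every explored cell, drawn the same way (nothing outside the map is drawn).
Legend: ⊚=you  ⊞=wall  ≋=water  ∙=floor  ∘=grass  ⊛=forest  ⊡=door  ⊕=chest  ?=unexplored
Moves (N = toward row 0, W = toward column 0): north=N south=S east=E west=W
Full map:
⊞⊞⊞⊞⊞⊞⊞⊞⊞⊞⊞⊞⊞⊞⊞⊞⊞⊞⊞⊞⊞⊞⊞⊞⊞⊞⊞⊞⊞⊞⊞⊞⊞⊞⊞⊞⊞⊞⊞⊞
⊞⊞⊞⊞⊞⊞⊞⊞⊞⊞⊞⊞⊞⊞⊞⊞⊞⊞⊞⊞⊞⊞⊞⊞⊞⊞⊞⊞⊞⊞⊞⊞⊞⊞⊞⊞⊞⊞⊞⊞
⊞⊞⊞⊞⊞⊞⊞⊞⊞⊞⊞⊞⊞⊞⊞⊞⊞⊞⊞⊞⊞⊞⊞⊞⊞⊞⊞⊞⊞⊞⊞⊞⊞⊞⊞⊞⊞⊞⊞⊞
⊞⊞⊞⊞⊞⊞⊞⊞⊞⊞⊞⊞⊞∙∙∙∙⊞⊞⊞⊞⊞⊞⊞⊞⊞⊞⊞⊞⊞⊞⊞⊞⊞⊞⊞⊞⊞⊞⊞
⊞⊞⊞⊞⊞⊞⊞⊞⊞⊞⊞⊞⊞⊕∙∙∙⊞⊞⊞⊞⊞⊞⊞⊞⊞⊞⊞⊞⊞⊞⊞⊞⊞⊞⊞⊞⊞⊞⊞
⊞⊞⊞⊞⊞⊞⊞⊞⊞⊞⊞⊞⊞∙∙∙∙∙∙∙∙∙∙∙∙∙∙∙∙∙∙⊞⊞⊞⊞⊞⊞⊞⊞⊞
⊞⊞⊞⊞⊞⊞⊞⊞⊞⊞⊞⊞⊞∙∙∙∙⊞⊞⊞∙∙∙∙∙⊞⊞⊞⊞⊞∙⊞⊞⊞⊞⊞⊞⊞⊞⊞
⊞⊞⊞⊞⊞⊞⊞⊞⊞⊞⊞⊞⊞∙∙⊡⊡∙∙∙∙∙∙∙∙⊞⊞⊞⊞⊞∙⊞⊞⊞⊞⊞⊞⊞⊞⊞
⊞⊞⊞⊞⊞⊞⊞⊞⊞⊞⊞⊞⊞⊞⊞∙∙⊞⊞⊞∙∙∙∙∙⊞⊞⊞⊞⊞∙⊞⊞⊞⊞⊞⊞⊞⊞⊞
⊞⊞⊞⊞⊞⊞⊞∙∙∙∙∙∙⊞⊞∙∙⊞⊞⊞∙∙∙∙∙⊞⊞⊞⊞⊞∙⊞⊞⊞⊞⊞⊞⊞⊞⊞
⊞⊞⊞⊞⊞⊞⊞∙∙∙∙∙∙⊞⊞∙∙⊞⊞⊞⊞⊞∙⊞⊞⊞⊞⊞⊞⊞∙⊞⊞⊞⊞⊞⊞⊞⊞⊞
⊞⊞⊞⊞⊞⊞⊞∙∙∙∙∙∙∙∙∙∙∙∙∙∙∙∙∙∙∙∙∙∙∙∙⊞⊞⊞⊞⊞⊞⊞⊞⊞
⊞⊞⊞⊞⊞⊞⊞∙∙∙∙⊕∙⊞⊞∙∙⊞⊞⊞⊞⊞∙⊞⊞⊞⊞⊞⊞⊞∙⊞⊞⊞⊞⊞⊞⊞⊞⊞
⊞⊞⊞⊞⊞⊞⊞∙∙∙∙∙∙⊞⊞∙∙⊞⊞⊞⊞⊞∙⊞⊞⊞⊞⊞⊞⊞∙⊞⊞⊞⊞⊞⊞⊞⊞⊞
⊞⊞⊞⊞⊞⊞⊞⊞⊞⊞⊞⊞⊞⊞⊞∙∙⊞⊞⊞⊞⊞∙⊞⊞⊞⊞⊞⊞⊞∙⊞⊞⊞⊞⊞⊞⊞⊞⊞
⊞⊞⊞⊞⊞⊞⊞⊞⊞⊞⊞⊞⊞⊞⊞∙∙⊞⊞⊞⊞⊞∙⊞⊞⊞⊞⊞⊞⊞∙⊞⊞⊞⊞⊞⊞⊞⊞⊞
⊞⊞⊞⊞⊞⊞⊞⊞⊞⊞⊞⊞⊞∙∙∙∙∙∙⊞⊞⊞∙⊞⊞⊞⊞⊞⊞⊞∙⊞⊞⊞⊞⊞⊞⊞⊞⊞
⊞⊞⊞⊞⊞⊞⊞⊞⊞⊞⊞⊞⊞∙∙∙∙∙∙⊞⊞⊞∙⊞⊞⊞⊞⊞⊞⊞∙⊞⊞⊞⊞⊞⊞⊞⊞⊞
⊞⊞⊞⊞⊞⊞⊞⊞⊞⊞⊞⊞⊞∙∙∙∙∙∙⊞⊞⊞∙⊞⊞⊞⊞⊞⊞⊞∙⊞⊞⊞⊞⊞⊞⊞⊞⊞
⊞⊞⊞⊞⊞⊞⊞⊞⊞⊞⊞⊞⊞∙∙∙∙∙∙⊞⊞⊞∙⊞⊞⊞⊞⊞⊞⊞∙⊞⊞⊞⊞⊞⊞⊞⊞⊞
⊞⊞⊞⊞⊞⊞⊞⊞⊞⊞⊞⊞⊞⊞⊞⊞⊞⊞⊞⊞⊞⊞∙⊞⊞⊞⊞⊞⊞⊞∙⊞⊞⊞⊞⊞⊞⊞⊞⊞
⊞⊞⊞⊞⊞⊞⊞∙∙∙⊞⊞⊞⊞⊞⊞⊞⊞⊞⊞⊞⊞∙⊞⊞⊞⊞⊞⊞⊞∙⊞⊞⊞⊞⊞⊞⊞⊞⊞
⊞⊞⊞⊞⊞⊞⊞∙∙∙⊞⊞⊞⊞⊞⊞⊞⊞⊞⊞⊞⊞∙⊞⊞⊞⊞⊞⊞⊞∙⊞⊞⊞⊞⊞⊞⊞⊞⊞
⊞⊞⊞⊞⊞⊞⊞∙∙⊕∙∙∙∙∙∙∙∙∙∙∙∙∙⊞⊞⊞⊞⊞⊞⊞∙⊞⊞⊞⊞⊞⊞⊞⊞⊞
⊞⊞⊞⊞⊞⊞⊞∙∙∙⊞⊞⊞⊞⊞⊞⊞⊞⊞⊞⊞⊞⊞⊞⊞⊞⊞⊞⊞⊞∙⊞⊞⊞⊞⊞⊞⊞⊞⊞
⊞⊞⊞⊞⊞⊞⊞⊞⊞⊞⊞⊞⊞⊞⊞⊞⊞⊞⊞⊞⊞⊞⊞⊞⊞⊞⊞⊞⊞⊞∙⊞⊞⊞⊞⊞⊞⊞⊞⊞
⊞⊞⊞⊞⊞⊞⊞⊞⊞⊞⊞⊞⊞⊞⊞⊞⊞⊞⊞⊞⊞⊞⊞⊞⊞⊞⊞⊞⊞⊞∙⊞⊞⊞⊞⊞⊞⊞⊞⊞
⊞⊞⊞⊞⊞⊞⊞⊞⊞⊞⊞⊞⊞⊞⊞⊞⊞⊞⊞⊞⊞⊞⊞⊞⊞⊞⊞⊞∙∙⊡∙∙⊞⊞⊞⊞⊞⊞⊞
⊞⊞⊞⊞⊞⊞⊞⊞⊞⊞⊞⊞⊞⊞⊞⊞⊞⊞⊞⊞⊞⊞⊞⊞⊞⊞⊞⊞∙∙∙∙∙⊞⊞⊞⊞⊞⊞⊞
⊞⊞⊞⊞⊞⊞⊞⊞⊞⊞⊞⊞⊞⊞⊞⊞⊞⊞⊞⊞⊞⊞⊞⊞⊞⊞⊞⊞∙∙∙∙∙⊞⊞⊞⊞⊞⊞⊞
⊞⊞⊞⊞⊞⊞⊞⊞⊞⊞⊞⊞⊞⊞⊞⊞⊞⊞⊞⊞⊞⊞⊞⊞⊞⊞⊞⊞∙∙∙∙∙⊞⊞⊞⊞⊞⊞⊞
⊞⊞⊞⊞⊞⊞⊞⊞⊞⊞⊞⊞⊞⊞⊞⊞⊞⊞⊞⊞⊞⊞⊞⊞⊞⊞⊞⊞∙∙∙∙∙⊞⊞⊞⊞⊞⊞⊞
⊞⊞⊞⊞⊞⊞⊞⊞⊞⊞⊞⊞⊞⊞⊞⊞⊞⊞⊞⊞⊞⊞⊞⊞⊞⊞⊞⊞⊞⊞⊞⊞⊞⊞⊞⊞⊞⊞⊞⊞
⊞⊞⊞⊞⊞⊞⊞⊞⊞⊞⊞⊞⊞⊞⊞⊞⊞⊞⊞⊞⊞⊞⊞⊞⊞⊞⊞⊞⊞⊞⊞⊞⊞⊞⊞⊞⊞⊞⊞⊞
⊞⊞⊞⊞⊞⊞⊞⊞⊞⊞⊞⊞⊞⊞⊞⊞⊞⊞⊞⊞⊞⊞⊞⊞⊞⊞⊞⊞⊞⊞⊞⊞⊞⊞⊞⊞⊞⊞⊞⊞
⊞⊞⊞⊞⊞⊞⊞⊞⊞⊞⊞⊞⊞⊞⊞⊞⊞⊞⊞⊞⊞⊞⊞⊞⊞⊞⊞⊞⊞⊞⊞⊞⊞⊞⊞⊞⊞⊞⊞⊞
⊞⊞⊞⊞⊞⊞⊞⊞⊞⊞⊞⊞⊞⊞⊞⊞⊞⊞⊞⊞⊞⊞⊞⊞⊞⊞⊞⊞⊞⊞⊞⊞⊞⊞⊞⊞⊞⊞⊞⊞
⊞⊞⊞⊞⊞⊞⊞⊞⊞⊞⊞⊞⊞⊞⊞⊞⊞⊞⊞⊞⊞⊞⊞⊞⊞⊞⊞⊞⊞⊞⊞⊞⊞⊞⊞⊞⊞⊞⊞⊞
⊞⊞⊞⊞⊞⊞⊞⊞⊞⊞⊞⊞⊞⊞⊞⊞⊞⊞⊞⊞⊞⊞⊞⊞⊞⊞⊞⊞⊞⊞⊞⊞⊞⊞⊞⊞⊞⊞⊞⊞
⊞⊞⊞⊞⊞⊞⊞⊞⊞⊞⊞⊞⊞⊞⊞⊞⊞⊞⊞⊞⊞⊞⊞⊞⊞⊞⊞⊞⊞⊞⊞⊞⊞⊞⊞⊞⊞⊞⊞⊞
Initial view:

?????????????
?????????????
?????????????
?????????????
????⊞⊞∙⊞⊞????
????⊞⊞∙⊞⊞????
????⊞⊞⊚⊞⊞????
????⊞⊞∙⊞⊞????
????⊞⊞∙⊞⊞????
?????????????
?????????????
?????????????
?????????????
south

?????????????
?????????????
?????????????
????⊞⊞∙⊞⊞????
????⊞⊞∙⊞⊞????
????⊞⊞∙⊞⊞????
????⊞⊞⊚⊞⊞????
????⊞⊞∙⊞⊞????
????⊞⊞∙⊞⊞????
?????????????
?????????????
?????????????
?????????????

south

?????????????
?????????????
????⊞⊞∙⊞⊞????
????⊞⊞∙⊞⊞????
????⊞⊞∙⊞⊞????
????⊞⊞∙⊞⊞????
????⊞⊞⊚⊞⊞????
????⊞⊞∙⊞⊞????
????∙∙⊡∙∙????
?????????????
?????????????
?????????????
?????????????

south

?????????????
????⊞⊞∙⊞⊞????
????⊞⊞∙⊞⊞????
????⊞⊞∙⊞⊞????
????⊞⊞∙⊞⊞????
????⊞⊞∙⊞⊞????
????⊞⊞⊚⊞⊞????
????∙∙⊡∙∙????
????∙∙∙∙∙????
?????????????
?????????????
?????????????
?????????????

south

????⊞⊞∙⊞⊞????
????⊞⊞∙⊞⊞????
????⊞⊞∙⊞⊞????
????⊞⊞∙⊞⊞????
????⊞⊞∙⊞⊞????
????⊞⊞∙⊞⊞????
????∙∙⊚∙∙????
????∙∙∙∙∙????
????∙∙∙∙∙????
?????????????
?????????????
?????????????
?????????????

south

????⊞⊞∙⊞⊞????
????⊞⊞∙⊞⊞????
????⊞⊞∙⊞⊞????
????⊞⊞∙⊞⊞????
????⊞⊞∙⊞⊞????
????∙∙⊡∙∙????
????∙∙⊚∙∙????
????∙∙∙∙∙????
????∙∙∙∙∙????
?????????????
?????????????
?????????????
?????????????

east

???⊞⊞∙⊞⊞?????
???⊞⊞∙⊞⊞?????
???⊞⊞∙⊞⊞?????
???⊞⊞∙⊞⊞?????
???⊞⊞∙⊞⊞⊞????
???∙∙⊡∙∙⊞????
???∙∙∙⊚∙⊞????
???∙∙∙∙∙⊞????
???∙∙∙∙∙⊞????
?????????????
?????????????
?????????????
?????????????

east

??⊞⊞∙⊞⊞??????
??⊞⊞∙⊞⊞??????
??⊞⊞∙⊞⊞??????
??⊞⊞∙⊞⊞??????
??⊞⊞∙⊞⊞⊞⊞????
??∙∙⊡∙∙⊞⊞????
??∙∙∙∙⊚⊞⊞????
??∙∙∙∙∙⊞⊞????
??∙∙∙∙∙⊞⊞????
?????????????
?????????????
?????????????
?????????????

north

??⊞⊞∙⊞⊞??????
??⊞⊞∙⊞⊞??????
??⊞⊞∙⊞⊞??????
??⊞⊞∙⊞⊞??????
??⊞⊞∙⊞⊞⊞⊞????
??⊞⊞∙⊞⊞⊞⊞????
??∙∙⊡∙⊚⊞⊞????
??∙∙∙∙∙⊞⊞????
??∙∙∙∙∙⊞⊞????
??∙∙∙∙∙⊞⊞????
?????????????
?????????????
?????????????

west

???⊞⊞∙⊞⊞?????
???⊞⊞∙⊞⊞?????
???⊞⊞∙⊞⊞?????
???⊞⊞∙⊞⊞?????
???⊞⊞∙⊞⊞⊞⊞???
???⊞⊞∙⊞⊞⊞⊞???
???∙∙⊡⊚∙⊞⊞???
???∙∙∙∙∙⊞⊞???
???∙∙∙∙∙⊞⊞???
???∙∙∙∙∙⊞⊞???
?????????????
?????????????
?????????????

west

????⊞⊞∙⊞⊞????
????⊞⊞∙⊞⊞????
????⊞⊞∙⊞⊞????
????⊞⊞∙⊞⊞????
????⊞⊞∙⊞⊞⊞⊞??
????⊞⊞∙⊞⊞⊞⊞??
????∙∙⊚∙∙⊞⊞??
????∙∙∙∙∙⊞⊞??
????∙∙∙∙∙⊞⊞??
????∙∙∙∙∙⊞⊞??
?????????????
?????????????
?????????????

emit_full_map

⊞⊞∙⊞⊞??
⊞⊞∙⊞⊞??
⊞⊞∙⊞⊞??
⊞⊞∙⊞⊞??
⊞⊞∙⊞⊞⊞⊞
⊞⊞∙⊞⊞⊞⊞
∙∙⊚∙∙⊞⊞
∙∙∙∙∙⊞⊞
∙∙∙∙∙⊞⊞
∙∙∙∙∙⊞⊞

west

?????⊞⊞∙⊞⊞???
?????⊞⊞∙⊞⊞???
?????⊞⊞∙⊞⊞???
?????⊞⊞∙⊞⊞???
????⊞⊞⊞∙⊞⊞⊞⊞?
????⊞⊞⊞∙⊞⊞⊞⊞?
????⊞∙⊚⊡∙∙⊞⊞?
????⊞∙∙∙∙∙⊞⊞?
????⊞∙∙∙∙∙⊞⊞?
?????∙∙∙∙∙⊞⊞?
?????????????
?????????????
?????????????

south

?????⊞⊞∙⊞⊞???
?????⊞⊞∙⊞⊞???
?????⊞⊞∙⊞⊞???
????⊞⊞⊞∙⊞⊞⊞⊞?
????⊞⊞⊞∙⊞⊞⊞⊞?
????⊞∙∙⊡∙∙⊞⊞?
????⊞∙⊚∙∙∙⊞⊞?
????⊞∙∙∙∙∙⊞⊞?
????⊞∙∙∙∙∙⊞⊞?
?????????????
?????????????
?????????????
?????????????

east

????⊞⊞∙⊞⊞????
????⊞⊞∙⊞⊞????
????⊞⊞∙⊞⊞????
???⊞⊞⊞∙⊞⊞⊞⊞??
???⊞⊞⊞∙⊞⊞⊞⊞??
???⊞∙∙⊡∙∙⊞⊞??
???⊞∙∙⊚∙∙⊞⊞??
???⊞∙∙∙∙∙⊞⊞??
???⊞∙∙∙∙∙⊞⊞??
?????????????
?????????????
?????????????
?????????????

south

????⊞⊞∙⊞⊞????
????⊞⊞∙⊞⊞????
???⊞⊞⊞∙⊞⊞⊞⊞??
???⊞⊞⊞∙⊞⊞⊞⊞??
???⊞∙∙⊡∙∙⊞⊞??
???⊞∙∙∙∙∙⊞⊞??
???⊞∙∙⊚∙∙⊞⊞??
???⊞∙∙∙∙∙⊞⊞??
????∙∙∙∙∙????
?????????????
?????????????
?????????????
?????????????

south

????⊞⊞∙⊞⊞????
???⊞⊞⊞∙⊞⊞⊞⊞??
???⊞⊞⊞∙⊞⊞⊞⊞??
???⊞∙∙⊡∙∙⊞⊞??
???⊞∙∙∙∙∙⊞⊞??
???⊞∙∙∙∙∙⊞⊞??
???⊞∙∙⊚∙∙⊞⊞??
????∙∙∙∙∙????
????⊞⊞⊞⊞⊞????
?????????????
?????????????
?????????????
?????????????

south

???⊞⊞⊞∙⊞⊞⊞⊞??
???⊞⊞⊞∙⊞⊞⊞⊞??
???⊞∙∙⊡∙∙⊞⊞??
???⊞∙∙∙∙∙⊞⊞??
???⊞∙∙∙∙∙⊞⊞??
???⊞∙∙∙∙∙⊞⊞??
????∙∙⊚∙∙????
????⊞⊞⊞⊞⊞????
????⊞⊞⊞⊞⊞????
?????????????
?????????????
?????????????
?????????????

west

????⊞⊞⊞∙⊞⊞⊞⊞?
????⊞⊞⊞∙⊞⊞⊞⊞?
????⊞∙∙⊡∙∙⊞⊞?
????⊞∙∙∙∙∙⊞⊞?
????⊞∙∙∙∙∙⊞⊞?
????⊞∙∙∙∙∙⊞⊞?
????⊞∙⊚∙∙∙???
????⊞⊞⊞⊞⊞⊞???
????⊞⊞⊞⊞⊞⊞???
?????????????
?????????????
?????????????
?????????????

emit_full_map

?⊞⊞∙⊞⊞??
?⊞⊞∙⊞⊞??
?⊞⊞∙⊞⊞??
?⊞⊞∙⊞⊞??
⊞⊞⊞∙⊞⊞⊞⊞
⊞⊞⊞∙⊞⊞⊞⊞
⊞∙∙⊡∙∙⊞⊞
⊞∙∙∙∙∙⊞⊞
⊞∙∙∙∙∙⊞⊞
⊞∙∙∙∙∙⊞⊞
⊞∙⊚∙∙∙??
⊞⊞⊞⊞⊞⊞??
⊞⊞⊞⊞⊞⊞??

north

?????⊞⊞∙⊞⊞???
????⊞⊞⊞∙⊞⊞⊞⊞?
????⊞⊞⊞∙⊞⊞⊞⊞?
????⊞∙∙⊡∙∙⊞⊞?
????⊞∙∙∙∙∙⊞⊞?
????⊞∙∙∙∙∙⊞⊞?
????⊞∙⊚∙∙∙⊞⊞?
????⊞∙∙∙∙∙???
????⊞⊞⊞⊞⊞⊞???
????⊞⊞⊞⊞⊞⊞???
?????????????
?????????????
?????????????

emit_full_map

?⊞⊞∙⊞⊞??
?⊞⊞∙⊞⊞??
?⊞⊞∙⊞⊞??
?⊞⊞∙⊞⊞??
⊞⊞⊞∙⊞⊞⊞⊞
⊞⊞⊞∙⊞⊞⊞⊞
⊞∙∙⊡∙∙⊞⊞
⊞∙∙∙∙∙⊞⊞
⊞∙∙∙∙∙⊞⊞
⊞∙⊚∙∙∙⊞⊞
⊞∙∙∙∙∙??
⊞⊞⊞⊞⊞⊞??
⊞⊞⊞⊞⊞⊞??


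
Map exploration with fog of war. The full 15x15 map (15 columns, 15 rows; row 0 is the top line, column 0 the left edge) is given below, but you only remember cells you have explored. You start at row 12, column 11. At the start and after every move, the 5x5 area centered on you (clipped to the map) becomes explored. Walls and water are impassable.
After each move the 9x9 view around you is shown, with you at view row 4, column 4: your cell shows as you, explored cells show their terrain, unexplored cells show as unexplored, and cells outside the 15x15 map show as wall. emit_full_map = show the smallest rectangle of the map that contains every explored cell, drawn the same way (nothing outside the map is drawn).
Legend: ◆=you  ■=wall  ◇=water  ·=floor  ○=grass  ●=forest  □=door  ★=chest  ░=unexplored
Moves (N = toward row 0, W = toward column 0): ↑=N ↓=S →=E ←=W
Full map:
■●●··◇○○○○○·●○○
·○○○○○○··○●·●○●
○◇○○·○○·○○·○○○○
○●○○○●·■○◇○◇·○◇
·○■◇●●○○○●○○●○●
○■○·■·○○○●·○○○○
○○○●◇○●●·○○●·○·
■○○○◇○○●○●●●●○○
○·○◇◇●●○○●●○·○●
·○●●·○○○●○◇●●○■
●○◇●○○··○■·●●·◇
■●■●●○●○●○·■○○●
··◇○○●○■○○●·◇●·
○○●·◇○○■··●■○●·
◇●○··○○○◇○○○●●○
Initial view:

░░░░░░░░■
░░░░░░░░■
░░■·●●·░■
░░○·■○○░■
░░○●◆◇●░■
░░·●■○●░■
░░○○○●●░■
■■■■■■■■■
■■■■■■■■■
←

░░░░░░░░░
░░░░░░░░░
░░○■·●●·░
░░●○·■○○░
░░○○◆·◇●░
░░··●■○●░
░░◇○○○●●░
■■■■■■■■■
■■■■■■■■■

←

░░░░░░░░░
░░░░░░░░░
░░·○■·●●·
░░○●○·■○○
░░■○◆●·◇●
░░■··●■○●
░░○◇○○○●●
■■■■■■■■■
■■■■■■■■■

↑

░░░░░░░░░
░░░░░░░░░
░░○●○◇●░░
░░·○■·●●·
░░○●◆·■○○
░░■○○●·◇●
░░■··●■○●
░░○◇○○○●●
■■■■■■■■■

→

░░░░░░░░░
░░░░░░░░░
░○●○◇●●░░
░·○■·●●·░
░○●○◆■○○░
░■○○●·◇●░
░■··●■○●░
░○◇○○○●●░
■■■■■■■■■

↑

░░░░░░░░░
░░░░░░░░░
░░○●●○·░░
░○●○◇●●░░
░·○■◆●●·░
░○●○·■○○░
░■○○●·◇●░
░■··●■○●░
░○◇○○○●●░

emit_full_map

░○●●○·░
○●○◇●●░
·○■◆●●·
○●○·■○○
■○○●·◇●
■··●■○●
○◇○○○●●

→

░░░░░░░░■
░░░░░░░░■
░○●●○·○░■
○●○◇●●○░■
·○■·◆●·░■
○●○·■○○░■
■○○●·◇●░■
■··●■○●░■
○◇○○○●●░■

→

░░░░░░░■■
░░░░░░░■■
○●●○·○●■■
●○◇●●○■■■
○■·●◆·◇■■
●○·■○○●■■
○○●·◇●·■■
··●■○●░■■
◇○○○●●░■■

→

░░░░░░■■■
░░░░░░■■■
●●○·○●■■■
○◇●●○■■■■
■·●●◆◇■■■
○·■○○●■■■
○●·◇●·■■■
·●■○●░■■■
○○○●●░■■■

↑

░░░░░░■■■
░░░░░░■■■
░░●●○○■■■
●●○·○●■■■
○◇●●◆■■■■
■·●●·◇■■■
○·■○○●■■■
○●·◇●·■■■
·●■○●░■■■

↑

░░░░░░■■■
░░░░░░■■■
░░●·○·■■■
░░●●○○■■■
●●○·◆●■■■
○◇●●○■■■■
■·●●·◇■■■
○·■○○●■■■
○●·◇●·■■■

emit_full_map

░░░░●·○·
░░░░●●○○
░○●●○·◆●
○●○◇●●○■
·○■·●●·◇
○●○·■○○●
■○○●·◇●·
■··●■○●░
○◇○○○●●░

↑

░░░░░░■■■
░░░░░░■■■
░░○○○○■■■
░░●·○·■■■
░░●●◆○■■■
●●○·○●■■■
○◇●●○■■■■
■·●●·◇■■■
○·■○○●■■■

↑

░░░░░░■■■
░░░░░░■■■
░░○●○●■■■
░░○○○○■■■
░░●·◆·■■■
░░●●○○■■■
●●○·○●■■■
○◇●●○■■■■
■·●●·◇■■■

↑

░░░░░░■■■
░░░░░░■■■
░░◇·○◇■■■
░░○●○●■■■
░░○○◆○■■■
░░●·○·■■■
░░●●○○■■■
●●○·○●■■■
○◇●●○■■■■

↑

░░░░░░■■■
░░░░░░■■■
░░○○○○■■■
░░◇·○◇■■■
░░○●◆●■■■
░░○○○○■■■
░░●·○·■■■
░░●●○○■■■
●●○·○●■■■

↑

■■■■■■■■■
░░░░░░■■■
░░·●○●■■■
░░○○○○■■■
░░◇·◆◇■■■
░░○●○●■■■
░░○○○○■■■
░░●·○·■■■
░░●●○○■■■

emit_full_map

░░░░·●○●
░░░░○○○○
░░░░◇·◆◇
░░░░○●○●
░░░░○○○○
░░░░●·○·
░░░░●●○○
░○●●○·○●
○●○◇●●○■
·○■·●●·◇
○●○·■○○●
■○○●·◇●·
■··●■○●░
○◇○○○●●░


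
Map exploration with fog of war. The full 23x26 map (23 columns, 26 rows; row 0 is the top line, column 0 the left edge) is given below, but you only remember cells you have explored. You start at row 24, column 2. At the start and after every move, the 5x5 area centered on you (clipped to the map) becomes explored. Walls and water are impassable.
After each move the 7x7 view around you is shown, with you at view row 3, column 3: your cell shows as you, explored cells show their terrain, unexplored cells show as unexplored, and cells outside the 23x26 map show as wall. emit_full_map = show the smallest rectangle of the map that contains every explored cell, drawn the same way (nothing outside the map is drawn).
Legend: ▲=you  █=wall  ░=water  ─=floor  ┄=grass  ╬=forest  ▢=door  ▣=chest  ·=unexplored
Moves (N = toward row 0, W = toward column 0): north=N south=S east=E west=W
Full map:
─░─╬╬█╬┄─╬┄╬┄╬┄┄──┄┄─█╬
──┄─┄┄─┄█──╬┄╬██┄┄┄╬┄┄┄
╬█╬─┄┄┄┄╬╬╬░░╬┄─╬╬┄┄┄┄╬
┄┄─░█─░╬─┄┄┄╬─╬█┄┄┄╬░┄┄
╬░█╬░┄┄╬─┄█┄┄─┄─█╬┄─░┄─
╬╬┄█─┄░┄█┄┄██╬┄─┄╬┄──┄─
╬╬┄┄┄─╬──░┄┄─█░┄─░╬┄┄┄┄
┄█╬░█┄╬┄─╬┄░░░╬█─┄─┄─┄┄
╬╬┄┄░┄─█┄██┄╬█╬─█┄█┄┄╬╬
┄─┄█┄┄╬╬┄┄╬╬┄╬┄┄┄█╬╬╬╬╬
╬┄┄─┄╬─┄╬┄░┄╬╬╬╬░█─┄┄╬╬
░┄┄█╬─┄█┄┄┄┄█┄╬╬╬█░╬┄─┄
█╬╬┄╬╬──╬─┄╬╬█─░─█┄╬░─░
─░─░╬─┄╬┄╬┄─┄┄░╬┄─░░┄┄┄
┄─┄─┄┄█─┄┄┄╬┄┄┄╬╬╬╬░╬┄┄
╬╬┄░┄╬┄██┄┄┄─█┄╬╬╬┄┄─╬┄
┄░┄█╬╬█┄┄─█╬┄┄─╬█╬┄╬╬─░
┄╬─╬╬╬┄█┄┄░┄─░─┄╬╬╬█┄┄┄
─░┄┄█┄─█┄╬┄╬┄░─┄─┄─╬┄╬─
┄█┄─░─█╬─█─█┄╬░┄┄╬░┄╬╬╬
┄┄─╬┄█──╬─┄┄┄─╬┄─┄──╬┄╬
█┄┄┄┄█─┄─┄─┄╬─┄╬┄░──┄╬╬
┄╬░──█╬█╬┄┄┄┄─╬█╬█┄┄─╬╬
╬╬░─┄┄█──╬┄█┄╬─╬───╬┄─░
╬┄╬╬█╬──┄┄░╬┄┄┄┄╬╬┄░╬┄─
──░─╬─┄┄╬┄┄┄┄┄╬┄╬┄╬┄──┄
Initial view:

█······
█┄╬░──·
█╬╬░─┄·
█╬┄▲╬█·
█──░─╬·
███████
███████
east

·······
┄╬░──█·
╬╬░─┄┄·
╬┄╬▲█╬·
──░─╬─·
███████
███████

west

█······
█┄╬░──█
█╬╬░─┄┄
█╬┄▲╬█╬
█──░─╬─
███████
███████

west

██·····
██┄╬░──
██╬╬░─┄
██╬▲╬╬█
██──░─╬
███████
███████

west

███····
███┄╬░─
███╬╬░─
███▲┄╬╬
███──░─
███████
███████

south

███┄╬░─
███╬╬░─
███╬┄╬╬
███▲─░─
███████
███████
███████

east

██┄╬░──
██╬╬░─┄
██╬┄╬╬█
██─▲░─╬
███████
███████
███████

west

███┄╬░─
███╬╬░─
███╬┄╬╬
███▲─░─
███████
███████
███████

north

███····
███┄╬░─
███╬╬░─
███▲┄╬╬
███──░─
███████
███████

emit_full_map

┄╬░──█
╬╬░─┄┄
▲┄╬╬█╬
──░─╬─

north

███····
████┄┄·
███┄╬░─
███▲╬░─
███╬┄╬╬
███──░─
███████

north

███····
███┄┄─·
████┄┄·
███▲╬░─
███╬╬░─
███╬┄╬╬
███──░─

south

███┄┄─·
████┄┄·
███┄╬░─
███▲╬░─
███╬┄╬╬
███──░─
███████

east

██┄┄─··
███┄┄┄·
██┄╬░──
██╬▲░─┄
██╬┄╬╬█
██──░─╬
███████

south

███┄┄┄·
██┄╬░──
██╬╬░─┄
██╬▲╬╬█
██──░─╬
███████
███████

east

██┄┄┄··
█┄╬░──█
█╬╬░─┄┄
█╬┄▲╬█╬
█──░─╬─
███████
███████

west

███┄┄┄·
██┄╬░──
██╬╬░─┄
██╬▲╬╬█
██──░─╬
███████
███████

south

██┄╬░──
██╬╬░─┄
██╬┄╬╬█
██─▲░─╬
███████
███████
███████

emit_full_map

┄┄─···
█┄┄┄··
┄╬░──█
╬╬░─┄┄
╬┄╬╬█╬
─▲░─╬─


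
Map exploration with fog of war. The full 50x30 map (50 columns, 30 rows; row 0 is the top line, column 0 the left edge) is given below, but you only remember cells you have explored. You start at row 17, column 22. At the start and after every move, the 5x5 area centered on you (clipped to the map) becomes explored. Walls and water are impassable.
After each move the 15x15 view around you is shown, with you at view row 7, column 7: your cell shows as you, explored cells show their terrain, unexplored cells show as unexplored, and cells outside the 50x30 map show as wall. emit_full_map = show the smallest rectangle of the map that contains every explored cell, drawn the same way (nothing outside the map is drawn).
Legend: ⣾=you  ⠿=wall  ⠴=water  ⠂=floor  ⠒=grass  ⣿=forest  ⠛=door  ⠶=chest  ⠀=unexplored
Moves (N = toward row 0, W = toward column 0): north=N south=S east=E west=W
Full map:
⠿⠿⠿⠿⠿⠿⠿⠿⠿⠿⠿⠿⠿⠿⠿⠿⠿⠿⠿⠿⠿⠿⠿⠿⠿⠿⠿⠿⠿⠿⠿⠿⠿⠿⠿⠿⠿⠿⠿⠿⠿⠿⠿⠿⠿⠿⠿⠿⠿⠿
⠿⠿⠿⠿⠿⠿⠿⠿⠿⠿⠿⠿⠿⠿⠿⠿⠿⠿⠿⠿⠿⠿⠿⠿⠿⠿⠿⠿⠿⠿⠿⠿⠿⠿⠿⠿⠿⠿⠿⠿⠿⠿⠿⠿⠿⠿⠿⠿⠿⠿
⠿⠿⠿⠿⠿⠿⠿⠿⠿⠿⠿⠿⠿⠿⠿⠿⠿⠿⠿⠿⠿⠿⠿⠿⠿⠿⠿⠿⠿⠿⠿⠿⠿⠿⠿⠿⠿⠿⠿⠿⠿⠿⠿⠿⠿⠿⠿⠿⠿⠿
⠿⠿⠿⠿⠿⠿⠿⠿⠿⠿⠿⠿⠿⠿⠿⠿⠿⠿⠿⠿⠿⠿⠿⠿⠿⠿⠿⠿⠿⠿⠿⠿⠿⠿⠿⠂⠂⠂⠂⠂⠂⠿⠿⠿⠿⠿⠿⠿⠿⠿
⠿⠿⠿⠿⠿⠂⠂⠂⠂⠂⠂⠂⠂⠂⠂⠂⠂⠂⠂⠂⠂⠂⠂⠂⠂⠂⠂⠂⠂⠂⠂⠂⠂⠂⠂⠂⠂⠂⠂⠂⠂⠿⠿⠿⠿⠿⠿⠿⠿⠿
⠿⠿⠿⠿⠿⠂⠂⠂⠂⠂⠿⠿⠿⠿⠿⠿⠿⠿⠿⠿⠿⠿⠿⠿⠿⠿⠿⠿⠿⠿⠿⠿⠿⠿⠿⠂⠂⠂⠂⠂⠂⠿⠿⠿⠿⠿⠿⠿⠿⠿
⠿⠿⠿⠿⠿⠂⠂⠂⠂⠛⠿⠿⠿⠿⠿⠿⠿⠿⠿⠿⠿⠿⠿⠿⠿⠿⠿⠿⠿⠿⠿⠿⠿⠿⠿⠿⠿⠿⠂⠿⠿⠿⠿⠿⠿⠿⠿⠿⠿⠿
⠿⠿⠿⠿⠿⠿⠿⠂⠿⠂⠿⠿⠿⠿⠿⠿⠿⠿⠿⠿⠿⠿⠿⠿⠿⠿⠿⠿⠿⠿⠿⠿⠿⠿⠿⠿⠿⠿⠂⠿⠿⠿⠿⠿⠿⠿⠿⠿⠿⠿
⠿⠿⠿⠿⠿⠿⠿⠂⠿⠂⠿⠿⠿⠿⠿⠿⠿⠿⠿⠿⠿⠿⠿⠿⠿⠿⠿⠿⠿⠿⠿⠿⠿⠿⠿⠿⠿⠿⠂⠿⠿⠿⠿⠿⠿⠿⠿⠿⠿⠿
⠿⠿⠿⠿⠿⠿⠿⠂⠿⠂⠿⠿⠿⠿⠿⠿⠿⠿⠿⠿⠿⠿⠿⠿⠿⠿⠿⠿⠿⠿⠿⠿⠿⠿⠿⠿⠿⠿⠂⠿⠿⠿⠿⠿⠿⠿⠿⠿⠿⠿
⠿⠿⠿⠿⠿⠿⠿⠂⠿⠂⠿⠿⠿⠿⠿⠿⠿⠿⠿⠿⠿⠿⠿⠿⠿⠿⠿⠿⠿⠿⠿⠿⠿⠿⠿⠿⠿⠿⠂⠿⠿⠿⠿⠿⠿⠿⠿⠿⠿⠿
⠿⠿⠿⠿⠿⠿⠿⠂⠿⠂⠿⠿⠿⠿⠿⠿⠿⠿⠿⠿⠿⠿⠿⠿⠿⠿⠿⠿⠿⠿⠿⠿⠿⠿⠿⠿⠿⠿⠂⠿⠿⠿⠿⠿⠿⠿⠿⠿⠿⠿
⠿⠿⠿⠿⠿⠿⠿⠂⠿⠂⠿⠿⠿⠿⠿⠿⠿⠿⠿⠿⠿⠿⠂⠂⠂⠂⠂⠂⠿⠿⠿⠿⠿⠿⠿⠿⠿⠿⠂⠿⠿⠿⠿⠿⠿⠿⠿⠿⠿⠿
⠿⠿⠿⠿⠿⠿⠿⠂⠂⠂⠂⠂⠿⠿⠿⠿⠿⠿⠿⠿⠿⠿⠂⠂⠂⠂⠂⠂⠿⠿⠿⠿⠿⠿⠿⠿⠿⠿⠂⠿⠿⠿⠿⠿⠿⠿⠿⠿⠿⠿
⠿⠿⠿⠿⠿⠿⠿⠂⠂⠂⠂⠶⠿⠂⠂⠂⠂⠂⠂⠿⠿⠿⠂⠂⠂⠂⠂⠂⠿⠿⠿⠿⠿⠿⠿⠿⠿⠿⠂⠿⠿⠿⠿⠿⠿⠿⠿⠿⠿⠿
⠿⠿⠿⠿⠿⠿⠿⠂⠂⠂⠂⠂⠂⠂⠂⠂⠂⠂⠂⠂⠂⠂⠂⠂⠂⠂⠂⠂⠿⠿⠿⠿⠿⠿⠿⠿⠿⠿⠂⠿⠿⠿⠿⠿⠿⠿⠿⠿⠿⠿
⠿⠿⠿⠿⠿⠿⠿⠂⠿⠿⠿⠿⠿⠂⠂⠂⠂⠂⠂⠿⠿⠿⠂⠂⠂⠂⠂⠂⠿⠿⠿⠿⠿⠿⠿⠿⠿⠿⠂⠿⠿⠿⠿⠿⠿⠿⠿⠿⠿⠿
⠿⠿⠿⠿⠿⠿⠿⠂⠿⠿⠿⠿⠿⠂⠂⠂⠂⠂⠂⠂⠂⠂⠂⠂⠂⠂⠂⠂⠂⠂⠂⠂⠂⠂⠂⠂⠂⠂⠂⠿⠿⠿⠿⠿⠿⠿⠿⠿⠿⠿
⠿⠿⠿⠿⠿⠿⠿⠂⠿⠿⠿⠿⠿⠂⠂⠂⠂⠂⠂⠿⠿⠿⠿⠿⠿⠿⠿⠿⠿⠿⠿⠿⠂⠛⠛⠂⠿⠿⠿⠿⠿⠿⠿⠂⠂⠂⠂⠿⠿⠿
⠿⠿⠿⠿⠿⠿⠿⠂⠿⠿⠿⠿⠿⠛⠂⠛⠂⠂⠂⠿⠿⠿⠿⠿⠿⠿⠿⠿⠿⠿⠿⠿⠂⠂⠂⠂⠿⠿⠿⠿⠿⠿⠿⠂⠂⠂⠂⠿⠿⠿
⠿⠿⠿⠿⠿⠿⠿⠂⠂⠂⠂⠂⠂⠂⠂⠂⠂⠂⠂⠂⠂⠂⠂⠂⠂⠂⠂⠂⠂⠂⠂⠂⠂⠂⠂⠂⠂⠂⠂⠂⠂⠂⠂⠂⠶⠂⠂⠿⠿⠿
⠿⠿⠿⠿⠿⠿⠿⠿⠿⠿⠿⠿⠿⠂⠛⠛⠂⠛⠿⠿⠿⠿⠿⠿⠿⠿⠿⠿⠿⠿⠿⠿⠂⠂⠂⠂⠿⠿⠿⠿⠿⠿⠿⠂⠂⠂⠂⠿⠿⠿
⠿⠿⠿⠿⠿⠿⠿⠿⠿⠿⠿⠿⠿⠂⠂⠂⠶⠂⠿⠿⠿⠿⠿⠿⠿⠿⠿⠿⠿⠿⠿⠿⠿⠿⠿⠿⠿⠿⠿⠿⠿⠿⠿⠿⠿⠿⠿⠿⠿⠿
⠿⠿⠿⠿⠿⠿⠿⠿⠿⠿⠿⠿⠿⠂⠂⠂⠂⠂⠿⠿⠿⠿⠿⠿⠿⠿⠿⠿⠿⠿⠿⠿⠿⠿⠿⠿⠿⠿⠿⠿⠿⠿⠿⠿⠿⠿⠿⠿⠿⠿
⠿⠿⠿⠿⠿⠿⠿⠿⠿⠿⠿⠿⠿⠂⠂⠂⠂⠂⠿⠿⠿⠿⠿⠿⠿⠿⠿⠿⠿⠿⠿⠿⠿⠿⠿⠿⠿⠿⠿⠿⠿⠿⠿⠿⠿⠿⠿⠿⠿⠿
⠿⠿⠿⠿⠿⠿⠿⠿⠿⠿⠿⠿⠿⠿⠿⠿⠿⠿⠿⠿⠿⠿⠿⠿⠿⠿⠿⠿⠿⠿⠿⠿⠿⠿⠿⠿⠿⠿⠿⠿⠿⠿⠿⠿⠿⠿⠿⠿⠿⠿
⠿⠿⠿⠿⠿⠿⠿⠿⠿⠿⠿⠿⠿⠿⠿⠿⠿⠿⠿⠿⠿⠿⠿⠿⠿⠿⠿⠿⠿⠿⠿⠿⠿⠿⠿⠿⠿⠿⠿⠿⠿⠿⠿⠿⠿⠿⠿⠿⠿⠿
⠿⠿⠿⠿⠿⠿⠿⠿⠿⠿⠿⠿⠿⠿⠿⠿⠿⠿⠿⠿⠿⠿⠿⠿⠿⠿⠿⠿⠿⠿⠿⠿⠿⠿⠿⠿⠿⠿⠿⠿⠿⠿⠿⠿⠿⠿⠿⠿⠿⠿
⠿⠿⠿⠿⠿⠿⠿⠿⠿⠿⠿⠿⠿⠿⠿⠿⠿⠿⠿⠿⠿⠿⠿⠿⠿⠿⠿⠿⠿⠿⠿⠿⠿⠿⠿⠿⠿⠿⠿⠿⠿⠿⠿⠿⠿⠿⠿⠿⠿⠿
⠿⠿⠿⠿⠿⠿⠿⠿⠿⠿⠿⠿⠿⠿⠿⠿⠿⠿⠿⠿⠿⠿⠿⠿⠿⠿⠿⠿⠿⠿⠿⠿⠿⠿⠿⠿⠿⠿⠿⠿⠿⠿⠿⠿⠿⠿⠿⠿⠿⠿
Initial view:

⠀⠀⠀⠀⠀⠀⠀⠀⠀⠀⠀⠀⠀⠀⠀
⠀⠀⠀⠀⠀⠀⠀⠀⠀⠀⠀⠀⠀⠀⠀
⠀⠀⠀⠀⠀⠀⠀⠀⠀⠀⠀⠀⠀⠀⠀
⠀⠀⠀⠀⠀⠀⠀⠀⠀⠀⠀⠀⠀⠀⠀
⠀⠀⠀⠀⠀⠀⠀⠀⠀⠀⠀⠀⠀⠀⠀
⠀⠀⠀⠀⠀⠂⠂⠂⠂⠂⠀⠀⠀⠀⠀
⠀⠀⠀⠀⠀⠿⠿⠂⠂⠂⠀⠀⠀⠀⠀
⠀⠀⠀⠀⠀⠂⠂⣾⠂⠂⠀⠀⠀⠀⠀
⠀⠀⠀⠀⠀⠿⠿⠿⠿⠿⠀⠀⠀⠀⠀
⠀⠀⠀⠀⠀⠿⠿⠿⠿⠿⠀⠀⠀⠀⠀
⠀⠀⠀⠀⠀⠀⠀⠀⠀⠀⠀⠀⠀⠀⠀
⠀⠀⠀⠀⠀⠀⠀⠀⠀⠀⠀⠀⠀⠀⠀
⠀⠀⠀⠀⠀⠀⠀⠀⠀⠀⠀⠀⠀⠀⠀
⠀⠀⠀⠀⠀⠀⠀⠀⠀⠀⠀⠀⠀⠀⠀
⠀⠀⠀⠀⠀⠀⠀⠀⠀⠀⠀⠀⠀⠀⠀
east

⠀⠀⠀⠀⠀⠀⠀⠀⠀⠀⠀⠀⠀⠀⠀
⠀⠀⠀⠀⠀⠀⠀⠀⠀⠀⠀⠀⠀⠀⠀
⠀⠀⠀⠀⠀⠀⠀⠀⠀⠀⠀⠀⠀⠀⠀
⠀⠀⠀⠀⠀⠀⠀⠀⠀⠀⠀⠀⠀⠀⠀
⠀⠀⠀⠀⠀⠀⠀⠀⠀⠀⠀⠀⠀⠀⠀
⠀⠀⠀⠀⠂⠂⠂⠂⠂⠂⠀⠀⠀⠀⠀
⠀⠀⠀⠀⠿⠿⠂⠂⠂⠂⠀⠀⠀⠀⠀
⠀⠀⠀⠀⠂⠂⠂⣾⠂⠂⠀⠀⠀⠀⠀
⠀⠀⠀⠀⠿⠿⠿⠿⠿⠿⠀⠀⠀⠀⠀
⠀⠀⠀⠀⠿⠿⠿⠿⠿⠿⠀⠀⠀⠀⠀
⠀⠀⠀⠀⠀⠀⠀⠀⠀⠀⠀⠀⠀⠀⠀
⠀⠀⠀⠀⠀⠀⠀⠀⠀⠀⠀⠀⠀⠀⠀
⠀⠀⠀⠀⠀⠀⠀⠀⠀⠀⠀⠀⠀⠀⠀
⠀⠀⠀⠀⠀⠀⠀⠀⠀⠀⠀⠀⠀⠀⠀
⠀⠀⠀⠀⠀⠀⠀⠀⠀⠀⠀⠀⠀⠀⠀

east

⠀⠀⠀⠀⠀⠀⠀⠀⠀⠀⠀⠀⠀⠀⠀
⠀⠀⠀⠀⠀⠀⠀⠀⠀⠀⠀⠀⠀⠀⠀
⠀⠀⠀⠀⠀⠀⠀⠀⠀⠀⠀⠀⠀⠀⠀
⠀⠀⠀⠀⠀⠀⠀⠀⠀⠀⠀⠀⠀⠀⠀
⠀⠀⠀⠀⠀⠀⠀⠀⠀⠀⠀⠀⠀⠀⠀
⠀⠀⠀⠂⠂⠂⠂⠂⠂⠂⠀⠀⠀⠀⠀
⠀⠀⠀⠿⠿⠂⠂⠂⠂⠂⠀⠀⠀⠀⠀
⠀⠀⠀⠂⠂⠂⠂⣾⠂⠂⠀⠀⠀⠀⠀
⠀⠀⠀⠿⠿⠿⠿⠿⠿⠿⠀⠀⠀⠀⠀
⠀⠀⠀⠿⠿⠿⠿⠿⠿⠿⠀⠀⠀⠀⠀
⠀⠀⠀⠀⠀⠀⠀⠀⠀⠀⠀⠀⠀⠀⠀
⠀⠀⠀⠀⠀⠀⠀⠀⠀⠀⠀⠀⠀⠀⠀
⠀⠀⠀⠀⠀⠀⠀⠀⠀⠀⠀⠀⠀⠀⠀
⠀⠀⠀⠀⠀⠀⠀⠀⠀⠀⠀⠀⠀⠀⠀
⠀⠀⠀⠀⠀⠀⠀⠀⠀⠀⠀⠀⠀⠀⠀

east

⠀⠀⠀⠀⠀⠀⠀⠀⠀⠀⠀⠀⠀⠀⠀
⠀⠀⠀⠀⠀⠀⠀⠀⠀⠀⠀⠀⠀⠀⠀
⠀⠀⠀⠀⠀⠀⠀⠀⠀⠀⠀⠀⠀⠀⠀
⠀⠀⠀⠀⠀⠀⠀⠀⠀⠀⠀⠀⠀⠀⠀
⠀⠀⠀⠀⠀⠀⠀⠀⠀⠀⠀⠀⠀⠀⠀
⠀⠀⠂⠂⠂⠂⠂⠂⠂⠂⠀⠀⠀⠀⠀
⠀⠀⠿⠿⠂⠂⠂⠂⠂⠂⠀⠀⠀⠀⠀
⠀⠀⠂⠂⠂⠂⠂⣾⠂⠂⠀⠀⠀⠀⠀
⠀⠀⠿⠿⠿⠿⠿⠿⠿⠿⠀⠀⠀⠀⠀
⠀⠀⠿⠿⠿⠿⠿⠿⠿⠿⠀⠀⠀⠀⠀
⠀⠀⠀⠀⠀⠀⠀⠀⠀⠀⠀⠀⠀⠀⠀
⠀⠀⠀⠀⠀⠀⠀⠀⠀⠀⠀⠀⠀⠀⠀
⠀⠀⠀⠀⠀⠀⠀⠀⠀⠀⠀⠀⠀⠀⠀
⠀⠀⠀⠀⠀⠀⠀⠀⠀⠀⠀⠀⠀⠀⠀
⠀⠀⠀⠀⠀⠀⠀⠀⠀⠀⠀⠀⠀⠀⠀

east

⠀⠀⠀⠀⠀⠀⠀⠀⠀⠀⠀⠀⠀⠀⠀
⠀⠀⠀⠀⠀⠀⠀⠀⠀⠀⠀⠀⠀⠀⠀
⠀⠀⠀⠀⠀⠀⠀⠀⠀⠀⠀⠀⠀⠀⠀
⠀⠀⠀⠀⠀⠀⠀⠀⠀⠀⠀⠀⠀⠀⠀
⠀⠀⠀⠀⠀⠀⠀⠀⠀⠀⠀⠀⠀⠀⠀
⠀⠂⠂⠂⠂⠂⠂⠂⠂⠿⠀⠀⠀⠀⠀
⠀⠿⠿⠂⠂⠂⠂⠂⠂⠿⠀⠀⠀⠀⠀
⠀⠂⠂⠂⠂⠂⠂⣾⠂⠂⠀⠀⠀⠀⠀
⠀⠿⠿⠿⠿⠿⠿⠿⠿⠿⠀⠀⠀⠀⠀
⠀⠿⠿⠿⠿⠿⠿⠿⠿⠿⠀⠀⠀⠀⠀
⠀⠀⠀⠀⠀⠀⠀⠀⠀⠀⠀⠀⠀⠀⠀
⠀⠀⠀⠀⠀⠀⠀⠀⠀⠀⠀⠀⠀⠀⠀
⠀⠀⠀⠀⠀⠀⠀⠀⠀⠀⠀⠀⠀⠀⠀
⠀⠀⠀⠀⠀⠀⠀⠀⠀⠀⠀⠀⠀⠀⠀
⠀⠀⠀⠀⠀⠀⠀⠀⠀⠀⠀⠀⠀⠀⠀

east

⠀⠀⠀⠀⠀⠀⠀⠀⠀⠀⠀⠀⠀⠀⠀
⠀⠀⠀⠀⠀⠀⠀⠀⠀⠀⠀⠀⠀⠀⠀
⠀⠀⠀⠀⠀⠀⠀⠀⠀⠀⠀⠀⠀⠀⠀
⠀⠀⠀⠀⠀⠀⠀⠀⠀⠀⠀⠀⠀⠀⠀
⠀⠀⠀⠀⠀⠀⠀⠀⠀⠀⠀⠀⠀⠀⠀
⠂⠂⠂⠂⠂⠂⠂⠂⠿⠿⠀⠀⠀⠀⠀
⠿⠿⠂⠂⠂⠂⠂⠂⠿⠿⠀⠀⠀⠀⠀
⠂⠂⠂⠂⠂⠂⠂⣾⠂⠂⠀⠀⠀⠀⠀
⠿⠿⠿⠿⠿⠿⠿⠿⠿⠿⠀⠀⠀⠀⠀
⠿⠿⠿⠿⠿⠿⠿⠿⠿⠿⠀⠀⠀⠀⠀
⠀⠀⠀⠀⠀⠀⠀⠀⠀⠀⠀⠀⠀⠀⠀
⠀⠀⠀⠀⠀⠀⠀⠀⠀⠀⠀⠀⠀⠀⠀
⠀⠀⠀⠀⠀⠀⠀⠀⠀⠀⠀⠀⠀⠀⠀
⠀⠀⠀⠀⠀⠀⠀⠀⠀⠀⠀⠀⠀⠀⠀
⠀⠀⠀⠀⠀⠀⠀⠀⠀⠀⠀⠀⠀⠀⠀

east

⠀⠀⠀⠀⠀⠀⠀⠀⠀⠀⠀⠀⠀⠀⠀
⠀⠀⠀⠀⠀⠀⠀⠀⠀⠀⠀⠀⠀⠀⠀
⠀⠀⠀⠀⠀⠀⠀⠀⠀⠀⠀⠀⠀⠀⠀
⠀⠀⠀⠀⠀⠀⠀⠀⠀⠀⠀⠀⠀⠀⠀
⠀⠀⠀⠀⠀⠀⠀⠀⠀⠀⠀⠀⠀⠀⠀
⠂⠂⠂⠂⠂⠂⠂⠿⠿⠿⠀⠀⠀⠀⠀
⠿⠂⠂⠂⠂⠂⠂⠿⠿⠿⠀⠀⠀⠀⠀
⠂⠂⠂⠂⠂⠂⠂⣾⠂⠂⠀⠀⠀⠀⠀
⠿⠿⠿⠿⠿⠿⠿⠿⠿⠿⠀⠀⠀⠀⠀
⠿⠿⠿⠿⠿⠿⠿⠿⠿⠿⠀⠀⠀⠀⠀
⠀⠀⠀⠀⠀⠀⠀⠀⠀⠀⠀⠀⠀⠀⠀
⠀⠀⠀⠀⠀⠀⠀⠀⠀⠀⠀⠀⠀⠀⠀
⠀⠀⠀⠀⠀⠀⠀⠀⠀⠀⠀⠀⠀⠀⠀
⠀⠀⠀⠀⠀⠀⠀⠀⠀⠀⠀⠀⠀⠀⠀
⠀⠀⠀⠀⠀⠀⠀⠀⠀⠀⠀⠀⠀⠀⠀

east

⠀⠀⠀⠀⠀⠀⠀⠀⠀⠀⠀⠀⠀⠀⠀
⠀⠀⠀⠀⠀⠀⠀⠀⠀⠀⠀⠀⠀⠀⠀
⠀⠀⠀⠀⠀⠀⠀⠀⠀⠀⠀⠀⠀⠀⠀
⠀⠀⠀⠀⠀⠀⠀⠀⠀⠀⠀⠀⠀⠀⠀
⠀⠀⠀⠀⠀⠀⠀⠀⠀⠀⠀⠀⠀⠀⠀
⠂⠂⠂⠂⠂⠂⠿⠿⠿⠿⠀⠀⠀⠀⠀
⠂⠂⠂⠂⠂⠂⠿⠿⠿⠿⠀⠀⠀⠀⠀
⠂⠂⠂⠂⠂⠂⠂⣾⠂⠂⠀⠀⠀⠀⠀
⠿⠿⠿⠿⠿⠿⠿⠿⠿⠿⠀⠀⠀⠀⠀
⠿⠿⠿⠿⠿⠿⠿⠿⠿⠿⠀⠀⠀⠀⠀
⠀⠀⠀⠀⠀⠀⠀⠀⠀⠀⠀⠀⠀⠀⠀
⠀⠀⠀⠀⠀⠀⠀⠀⠀⠀⠀⠀⠀⠀⠀
⠀⠀⠀⠀⠀⠀⠀⠀⠀⠀⠀⠀⠀⠀⠀
⠀⠀⠀⠀⠀⠀⠀⠀⠀⠀⠀⠀⠀⠀⠀
⠀⠀⠀⠀⠀⠀⠀⠀⠀⠀⠀⠀⠀⠀⠀

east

⠀⠀⠀⠀⠀⠀⠀⠀⠀⠀⠀⠀⠀⠀⠀
⠀⠀⠀⠀⠀⠀⠀⠀⠀⠀⠀⠀⠀⠀⠀
⠀⠀⠀⠀⠀⠀⠀⠀⠀⠀⠀⠀⠀⠀⠀
⠀⠀⠀⠀⠀⠀⠀⠀⠀⠀⠀⠀⠀⠀⠀
⠀⠀⠀⠀⠀⠀⠀⠀⠀⠀⠀⠀⠀⠀⠀
⠂⠂⠂⠂⠂⠿⠿⠿⠿⠿⠀⠀⠀⠀⠀
⠂⠂⠂⠂⠂⠿⠿⠿⠿⠿⠀⠀⠀⠀⠀
⠂⠂⠂⠂⠂⠂⠂⣾⠂⠂⠀⠀⠀⠀⠀
⠿⠿⠿⠿⠿⠿⠿⠿⠿⠂⠀⠀⠀⠀⠀
⠿⠿⠿⠿⠿⠿⠿⠿⠿⠂⠀⠀⠀⠀⠀
⠀⠀⠀⠀⠀⠀⠀⠀⠀⠀⠀⠀⠀⠀⠀
⠀⠀⠀⠀⠀⠀⠀⠀⠀⠀⠀⠀⠀⠀⠀
⠀⠀⠀⠀⠀⠀⠀⠀⠀⠀⠀⠀⠀⠀⠀
⠀⠀⠀⠀⠀⠀⠀⠀⠀⠀⠀⠀⠀⠀⠀
⠀⠀⠀⠀⠀⠀⠀⠀⠀⠀⠀⠀⠀⠀⠀

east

⠀⠀⠀⠀⠀⠀⠀⠀⠀⠀⠀⠀⠀⠀⠀
⠀⠀⠀⠀⠀⠀⠀⠀⠀⠀⠀⠀⠀⠀⠀
⠀⠀⠀⠀⠀⠀⠀⠀⠀⠀⠀⠀⠀⠀⠀
⠀⠀⠀⠀⠀⠀⠀⠀⠀⠀⠀⠀⠀⠀⠀
⠀⠀⠀⠀⠀⠀⠀⠀⠀⠀⠀⠀⠀⠀⠀
⠂⠂⠂⠂⠿⠿⠿⠿⠿⠿⠀⠀⠀⠀⠀
⠂⠂⠂⠂⠿⠿⠿⠿⠿⠿⠀⠀⠀⠀⠀
⠂⠂⠂⠂⠂⠂⠂⣾⠂⠂⠀⠀⠀⠀⠀
⠿⠿⠿⠿⠿⠿⠿⠿⠂⠛⠀⠀⠀⠀⠀
⠿⠿⠿⠿⠿⠿⠿⠿⠂⠂⠀⠀⠀⠀⠀
⠀⠀⠀⠀⠀⠀⠀⠀⠀⠀⠀⠀⠀⠀⠀
⠀⠀⠀⠀⠀⠀⠀⠀⠀⠀⠀⠀⠀⠀⠀
⠀⠀⠀⠀⠀⠀⠀⠀⠀⠀⠀⠀⠀⠀⠀
⠀⠀⠀⠀⠀⠀⠀⠀⠀⠀⠀⠀⠀⠀⠀
⠀⠀⠀⠀⠀⠀⠀⠀⠀⠀⠀⠀⠀⠀⠀

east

⠀⠀⠀⠀⠀⠀⠀⠀⠀⠀⠀⠀⠀⠀⠀
⠀⠀⠀⠀⠀⠀⠀⠀⠀⠀⠀⠀⠀⠀⠀
⠀⠀⠀⠀⠀⠀⠀⠀⠀⠀⠀⠀⠀⠀⠀
⠀⠀⠀⠀⠀⠀⠀⠀⠀⠀⠀⠀⠀⠀⠀
⠀⠀⠀⠀⠀⠀⠀⠀⠀⠀⠀⠀⠀⠀⠀
⠂⠂⠂⠿⠿⠿⠿⠿⠿⠿⠀⠀⠀⠀⠀
⠂⠂⠂⠿⠿⠿⠿⠿⠿⠿⠀⠀⠀⠀⠀
⠂⠂⠂⠂⠂⠂⠂⣾⠂⠂⠀⠀⠀⠀⠀
⠿⠿⠿⠿⠿⠿⠿⠂⠛⠛⠀⠀⠀⠀⠀
⠿⠿⠿⠿⠿⠿⠿⠂⠂⠂⠀⠀⠀⠀⠀
⠀⠀⠀⠀⠀⠀⠀⠀⠀⠀⠀⠀⠀⠀⠀
⠀⠀⠀⠀⠀⠀⠀⠀⠀⠀⠀⠀⠀⠀⠀
⠀⠀⠀⠀⠀⠀⠀⠀⠀⠀⠀⠀⠀⠀⠀
⠀⠀⠀⠀⠀⠀⠀⠀⠀⠀⠀⠀⠀⠀⠀
⠀⠀⠀⠀⠀⠀⠀⠀⠀⠀⠀⠀⠀⠀⠀

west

⠀⠀⠀⠀⠀⠀⠀⠀⠀⠀⠀⠀⠀⠀⠀
⠀⠀⠀⠀⠀⠀⠀⠀⠀⠀⠀⠀⠀⠀⠀
⠀⠀⠀⠀⠀⠀⠀⠀⠀⠀⠀⠀⠀⠀⠀
⠀⠀⠀⠀⠀⠀⠀⠀⠀⠀⠀⠀⠀⠀⠀
⠀⠀⠀⠀⠀⠀⠀⠀⠀⠀⠀⠀⠀⠀⠀
⠂⠂⠂⠂⠿⠿⠿⠿⠿⠿⠿⠀⠀⠀⠀
⠂⠂⠂⠂⠿⠿⠿⠿⠿⠿⠿⠀⠀⠀⠀
⠂⠂⠂⠂⠂⠂⠂⣾⠂⠂⠂⠀⠀⠀⠀
⠿⠿⠿⠿⠿⠿⠿⠿⠂⠛⠛⠀⠀⠀⠀
⠿⠿⠿⠿⠿⠿⠿⠿⠂⠂⠂⠀⠀⠀⠀
⠀⠀⠀⠀⠀⠀⠀⠀⠀⠀⠀⠀⠀⠀⠀
⠀⠀⠀⠀⠀⠀⠀⠀⠀⠀⠀⠀⠀⠀⠀
⠀⠀⠀⠀⠀⠀⠀⠀⠀⠀⠀⠀⠀⠀⠀
⠀⠀⠀⠀⠀⠀⠀⠀⠀⠀⠀⠀⠀⠀⠀
⠀⠀⠀⠀⠀⠀⠀⠀⠀⠀⠀⠀⠀⠀⠀

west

⠀⠀⠀⠀⠀⠀⠀⠀⠀⠀⠀⠀⠀⠀⠀
⠀⠀⠀⠀⠀⠀⠀⠀⠀⠀⠀⠀⠀⠀⠀
⠀⠀⠀⠀⠀⠀⠀⠀⠀⠀⠀⠀⠀⠀⠀
⠀⠀⠀⠀⠀⠀⠀⠀⠀⠀⠀⠀⠀⠀⠀
⠀⠀⠀⠀⠀⠀⠀⠀⠀⠀⠀⠀⠀⠀⠀
⠂⠂⠂⠂⠂⠿⠿⠿⠿⠿⠿⠿⠀⠀⠀
⠂⠂⠂⠂⠂⠿⠿⠿⠿⠿⠿⠿⠀⠀⠀
⠂⠂⠂⠂⠂⠂⠂⣾⠂⠂⠂⠂⠀⠀⠀
⠿⠿⠿⠿⠿⠿⠿⠿⠿⠂⠛⠛⠀⠀⠀
⠿⠿⠿⠿⠿⠿⠿⠿⠿⠂⠂⠂⠀⠀⠀
⠀⠀⠀⠀⠀⠀⠀⠀⠀⠀⠀⠀⠀⠀⠀
⠀⠀⠀⠀⠀⠀⠀⠀⠀⠀⠀⠀⠀⠀⠀
⠀⠀⠀⠀⠀⠀⠀⠀⠀⠀⠀⠀⠀⠀⠀
⠀⠀⠀⠀⠀⠀⠀⠀⠀⠀⠀⠀⠀⠀⠀
⠀⠀⠀⠀⠀⠀⠀⠀⠀⠀⠀⠀⠀⠀⠀

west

⠀⠀⠀⠀⠀⠀⠀⠀⠀⠀⠀⠀⠀⠀⠀
⠀⠀⠀⠀⠀⠀⠀⠀⠀⠀⠀⠀⠀⠀⠀
⠀⠀⠀⠀⠀⠀⠀⠀⠀⠀⠀⠀⠀⠀⠀
⠀⠀⠀⠀⠀⠀⠀⠀⠀⠀⠀⠀⠀⠀⠀
⠀⠀⠀⠀⠀⠀⠀⠀⠀⠀⠀⠀⠀⠀⠀
⠂⠂⠂⠂⠂⠂⠿⠿⠿⠿⠿⠿⠿⠀⠀
⠂⠂⠂⠂⠂⠂⠿⠿⠿⠿⠿⠿⠿⠀⠀
⠂⠂⠂⠂⠂⠂⠂⣾⠂⠂⠂⠂⠂⠀⠀
⠿⠿⠿⠿⠿⠿⠿⠿⠿⠿⠂⠛⠛⠀⠀
⠿⠿⠿⠿⠿⠿⠿⠿⠿⠿⠂⠂⠂⠀⠀
⠀⠀⠀⠀⠀⠀⠀⠀⠀⠀⠀⠀⠀⠀⠀
⠀⠀⠀⠀⠀⠀⠀⠀⠀⠀⠀⠀⠀⠀⠀
⠀⠀⠀⠀⠀⠀⠀⠀⠀⠀⠀⠀⠀⠀⠀
⠀⠀⠀⠀⠀⠀⠀⠀⠀⠀⠀⠀⠀⠀⠀
⠀⠀⠀⠀⠀⠀⠀⠀⠀⠀⠀⠀⠀⠀⠀

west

⠀⠀⠀⠀⠀⠀⠀⠀⠀⠀⠀⠀⠀⠀⠀
⠀⠀⠀⠀⠀⠀⠀⠀⠀⠀⠀⠀⠀⠀⠀
⠀⠀⠀⠀⠀⠀⠀⠀⠀⠀⠀⠀⠀⠀⠀
⠀⠀⠀⠀⠀⠀⠀⠀⠀⠀⠀⠀⠀⠀⠀
⠀⠀⠀⠀⠀⠀⠀⠀⠀⠀⠀⠀⠀⠀⠀
⠂⠂⠂⠂⠂⠂⠂⠿⠿⠿⠿⠿⠿⠿⠀
⠿⠂⠂⠂⠂⠂⠂⠿⠿⠿⠿⠿⠿⠿⠀
⠂⠂⠂⠂⠂⠂⠂⣾⠂⠂⠂⠂⠂⠂⠀
⠿⠿⠿⠿⠿⠿⠿⠿⠿⠿⠿⠂⠛⠛⠀
⠿⠿⠿⠿⠿⠿⠿⠿⠿⠿⠿⠂⠂⠂⠀
⠀⠀⠀⠀⠀⠀⠀⠀⠀⠀⠀⠀⠀⠀⠀
⠀⠀⠀⠀⠀⠀⠀⠀⠀⠀⠀⠀⠀⠀⠀
⠀⠀⠀⠀⠀⠀⠀⠀⠀⠀⠀⠀⠀⠀⠀
⠀⠀⠀⠀⠀⠀⠀⠀⠀⠀⠀⠀⠀⠀⠀
⠀⠀⠀⠀⠀⠀⠀⠀⠀⠀⠀⠀⠀⠀⠀

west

⠀⠀⠀⠀⠀⠀⠀⠀⠀⠀⠀⠀⠀⠀⠀
⠀⠀⠀⠀⠀⠀⠀⠀⠀⠀⠀⠀⠀⠀⠀
⠀⠀⠀⠀⠀⠀⠀⠀⠀⠀⠀⠀⠀⠀⠀
⠀⠀⠀⠀⠀⠀⠀⠀⠀⠀⠀⠀⠀⠀⠀
⠀⠀⠀⠀⠀⠀⠀⠀⠀⠀⠀⠀⠀⠀⠀
⠂⠂⠂⠂⠂⠂⠂⠂⠿⠿⠿⠿⠿⠿⠿
⠿⠿⠂⠂⠂⠂⠂⠂⠿⠿⠿⠿⠿⠿⠿
⠂⠂⠂⠂⠂⠂⠂⣾⠂⠂⠂⠂⠂⠂⠂
⠿⠿⠿⠿⠿⠿⠿⠿⠿⠿⠿⠿⠂⠛⠛
⠿⠿⠿⠿⠿⠿⠿⠿⠿⠿⠿⠿⠂⠂⠂
⠀⠀⠀⠀⠀⠀⠀⠀⠀⠀⠀⠀⠀⠀⠀
⠀⠀⠀⠀⠀⠀⠀⠀⠀⠀⠀⠀⠀⠀⠀
⠀⠀⠀⠀⠀⠀⠀⠀⠀⠀⠀⠀⠀⠀⠀
⠀⠀⠀⠀⠀⠀⠀⠀⠀⠀⠀⠀⠀⠀⠀
⠀⠀⠀⠀⠀⠀⠀⠀⠀⠀⠀⠀⠀⠀⠀

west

⠀⠀⠀⠀⠀⠀⠀⠀⠀⠀⠀⠀⠀⠀⠀
⠀⠀⠀⠀⠀⠀⠀⠀⠀⠀⠀⠀⠀⠀⠀
⠀⠀⠀⠀⠀⠀⠀⠀⠀⠀⠀⠀⠀⠀⠀
⠀⠀⠀⠀⠀⠀⠀⠀⠀⠀⠀⠀⠀⠀⠀
⠀⠀⠀⠀⠀⠀⠀⠀⠀⠀⠀⠀⠀⠀⠀
⠀⠂⠂⠂⠂⠂⠂⠂⠂⠿⠿⠿⠿⠿⠿
⠀⠿⠿⠂⠂⠂⠂⠂⠂⠿⠿⠿⠿⠿⠿
⠀⠂⠂⠂⠂⠂⠂⣾⠂⠂⠂⠂⠂⠂⠂
⠀⠿⠿⠿⠿⠿⠿⠿⠿⠿⠿⠿⠿⠂⠛
⠀⠿⠿⠿⠿⠿⠿⠿⠿⠿⠿⠿⠿⠂⠂
⠀⠀⠀⠀⠀⠀⠀⠀⠀⠀⠀⠀⠀⠀⠀
⠀⠀⠀⠀⠀⠀⠀⠀⠀⠀⠀⠀⠀⠀⠀
⠀⠀⠀⠀⠀⠀⠀⠀⠀⠀⠀⠀⠀⠀⠀
⠀⠀⠀⠀⠀⠀⠀⠀⠀⠀⠀⠀⠀⠀⠀
⠀⠀⠀⠀⠀⠀⠀⠀⠀⠀⠀⠀⠀⠀⠀

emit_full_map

⠂⠂⠂⠂⠂⠂⠂⠂⠿⠿⠿⠿⠿⠿⠿
⠿⠿⠂⠂⠂⠂⠂⠂⠿⠿⠿⠿⠿⠿⠿
⠂⠂⠂⠂⠂⠂⣾⠂⠂⠂⠂⠂⠂⠂⠂
⠿⠿⠿⠿⠿⠿⠿⠿⠿⠿⠿⠿⠂⠛⠛
⠿⠿⠿⠿⠿⠿⠿⠿⠿⠿⠿⠿⠂⠂⠂
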